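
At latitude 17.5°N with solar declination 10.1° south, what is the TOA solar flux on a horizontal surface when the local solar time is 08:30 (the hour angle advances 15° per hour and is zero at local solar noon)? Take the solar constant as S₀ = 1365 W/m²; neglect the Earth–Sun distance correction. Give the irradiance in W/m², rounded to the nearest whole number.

Hour angle H = 15° × (8.5 − 12) = -52.50°.
cos θ_z = sin(17.5°) sin(-10.1°) + cos(17.5°) cos(-10.1°) cos(-52.50°) = -0.0527 + 0.5716 = 0.5189.
Top-of-atmosphere irradiance = S₀ cos θ_z = 1365 × 0.5189 = 708.30 W/m².

708 W/m²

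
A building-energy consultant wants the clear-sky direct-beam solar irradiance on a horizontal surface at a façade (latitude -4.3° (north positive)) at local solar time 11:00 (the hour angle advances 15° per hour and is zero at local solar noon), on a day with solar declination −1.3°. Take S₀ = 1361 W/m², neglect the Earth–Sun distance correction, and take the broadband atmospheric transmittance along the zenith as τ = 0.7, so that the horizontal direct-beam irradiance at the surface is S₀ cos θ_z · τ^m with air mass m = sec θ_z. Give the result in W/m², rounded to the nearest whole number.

Hour angle H = 15° × (11 − 12) = -15.00°.
With φ = -4.3°, δ = -1.3°, H = -15.00°: sin φ sin δ = 0.0017, cos φ cos δ cos H = 0.9630, so cos θ_z = 0.9647.
Air mass m = 1/cos θ_z = 1/0.9647 = 1.037; τ^m = 0.7^1.037 = 0.6908.
Surface direct beam = 1361 × 0.9647 × 0.6908 = 906.99 W/m².

907 W/m²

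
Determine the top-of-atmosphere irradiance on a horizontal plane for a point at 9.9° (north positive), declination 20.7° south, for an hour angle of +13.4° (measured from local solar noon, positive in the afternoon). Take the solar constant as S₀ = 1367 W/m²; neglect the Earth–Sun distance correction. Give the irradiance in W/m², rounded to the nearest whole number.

cos θ_z = sin φ sin δ + cos φ cos δ cos H = (0.1719)(-0.3535) + (0.9851)(0.9354)(0.9728) = 0.8356.
Top-of-atmosphere irradiance = S₀ cos θ_z = 1367 × 0.8356 = 1142.27 W/m².

1142 W/m²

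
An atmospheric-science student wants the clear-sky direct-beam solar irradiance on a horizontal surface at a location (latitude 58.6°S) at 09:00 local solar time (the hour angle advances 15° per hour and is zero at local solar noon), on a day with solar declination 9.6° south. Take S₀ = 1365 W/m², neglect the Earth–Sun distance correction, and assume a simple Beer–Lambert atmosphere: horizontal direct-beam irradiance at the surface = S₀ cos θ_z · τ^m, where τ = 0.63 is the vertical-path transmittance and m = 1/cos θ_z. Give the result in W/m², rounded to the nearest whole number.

277 W/m²

Hour angle H = 15° × (9 − 12) = -45.00°.
With φ = -58.6°, δ = -9.6°, H = -45.00°: sin φ sin δ = 0.1423, cos φ cos δ cos H = 0.3633, so cos θ_z = 0.5056.
Air mass m = 1/cos θ_z = 1/0.5056 = 1.978; τ^m = 0.63^1.978 = 0.4010.
Surface direct beam = 1365 × 0.5056 × 0.4010 = 276.75 W/m².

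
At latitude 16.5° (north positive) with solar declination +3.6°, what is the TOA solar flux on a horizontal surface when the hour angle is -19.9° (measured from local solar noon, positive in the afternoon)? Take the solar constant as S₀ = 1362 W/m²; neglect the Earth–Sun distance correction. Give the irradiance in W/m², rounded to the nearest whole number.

cos θ_z = sin(16.5°) sin(3.6°) + cos(16.5°) cos(3.6°) cos(-19.90°) = 0.0178 + 0.8998 = 0.9176.
Top-of-atmosphere irradiance = S₀ cos θ_z = 1362 × 0.9176 = 1249.77 W/m².

1250 W/m²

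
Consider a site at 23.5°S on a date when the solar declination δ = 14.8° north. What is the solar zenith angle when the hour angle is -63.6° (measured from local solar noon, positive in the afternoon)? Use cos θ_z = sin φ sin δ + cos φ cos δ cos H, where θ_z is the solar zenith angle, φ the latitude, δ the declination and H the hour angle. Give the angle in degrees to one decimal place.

cos θ_z = sin φ sin δ + cos φ cos δ cos H = (-0.3987)(0.2554) + (0.9171)(0.9668)(0.4446) = 0.2924.
θ_z = arccos(0.2924) = 73.00°.

73.0°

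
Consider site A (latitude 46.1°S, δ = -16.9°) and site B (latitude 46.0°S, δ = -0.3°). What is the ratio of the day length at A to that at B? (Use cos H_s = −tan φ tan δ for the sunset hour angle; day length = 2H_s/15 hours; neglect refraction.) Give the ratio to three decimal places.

1.200

A: H_s = arccos(−tan -46.1° · tan -16.9°) = 108.40°, so 2H_s/15 = 14.4533 h.
B: H_s = arccos(−tan -46.0° · tan -0.3°) = 90.31°, so 2H_s/15 = 12.0413 h.
Ratio A/B = 14.4533 / 12.0413 = 1.2003.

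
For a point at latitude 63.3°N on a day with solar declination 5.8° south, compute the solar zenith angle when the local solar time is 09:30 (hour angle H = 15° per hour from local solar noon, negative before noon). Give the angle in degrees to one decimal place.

74.7°

Hour angle H = 15° × (9.5 − 12) = -37.50°.
cos θ_z = sin(63.3°) sin(-5.8°) + cos(63.3°) cos(-5.8°) cos(-37.50°) = -0.0903 + 0.3546 = 0.2643.
θ_z = arccos(0.2643) = 74.67°.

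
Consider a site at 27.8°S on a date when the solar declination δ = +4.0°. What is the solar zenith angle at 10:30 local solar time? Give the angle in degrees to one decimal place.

Hour angle H = 15° × (10.5 − 12) = -22.50°.
cos θ_z = sin(-27.8°) sin(4.0°) + cos(-27.8°) cos(4.0°) cos(-22.50°) = -0.0325 + 0.8153 = 0.7828.
θ_z = arccos(0.7828) = 38.48°.

38.5°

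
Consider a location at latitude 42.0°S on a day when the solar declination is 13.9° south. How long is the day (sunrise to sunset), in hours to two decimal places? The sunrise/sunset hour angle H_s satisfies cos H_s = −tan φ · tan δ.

cos H_s = −tan(-42.0°) · tan(-13.9°) = -0.2228, so H_s = arccos(-0.2228) = 102.87°.
Day length = 2 H_s / 15° h⁻¹ = 205.74° / 15 = 13.716 h.

13.72 hours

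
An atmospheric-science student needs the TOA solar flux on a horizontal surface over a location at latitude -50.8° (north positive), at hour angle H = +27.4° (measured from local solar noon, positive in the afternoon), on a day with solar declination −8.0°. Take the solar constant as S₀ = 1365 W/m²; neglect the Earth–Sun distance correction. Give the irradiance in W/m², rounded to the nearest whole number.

906 W/m²

With φ = -50.8°, δ = -8.0°, H = 27.40°: sin φ sin δ = 0.1079, cos φ cos δ cos H = 0.5557, so cos θ_z = 0.6636.
Top-of-atmosphere irradiance = S₀ cos θ_z = 1365 × 0.6636 = 905.81 W/m².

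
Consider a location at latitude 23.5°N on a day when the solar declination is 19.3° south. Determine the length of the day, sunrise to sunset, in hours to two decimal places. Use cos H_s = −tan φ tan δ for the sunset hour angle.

The sunset hour angle satisfies cos H_s = −tan φ tan δ = 0.1523, giving H_s = 81.24°.
Day length = 2 H_s / 15° h⁻¹ = 162.48° / 15 = 10.832 h.

10.83 hours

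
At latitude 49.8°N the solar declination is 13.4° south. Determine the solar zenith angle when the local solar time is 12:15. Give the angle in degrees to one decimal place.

63.3°

Hour angle H = 15° × (12.25 − 12) = 3.75°.
With φ = 49.8°, δ = -13.4°, H = 3.75°: sin φ sin δ = -0.1770, cos φ cos δ cos H = 0.6265, so cos θ_z = 0.4495.
θ_z = arccos(0.4495) = 63.29°.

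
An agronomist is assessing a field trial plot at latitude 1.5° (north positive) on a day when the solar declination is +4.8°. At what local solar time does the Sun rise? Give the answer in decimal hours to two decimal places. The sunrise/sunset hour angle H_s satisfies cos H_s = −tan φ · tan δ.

−tan φ tan δ = −(0.0262)(0.0840) = -0.0022; H_s = arccos(-0.0022) = 90.13°.
Sunrise is at 12 − H_s/15 = 12 − 6.009 = 5.991 h local solar time.

5.99 h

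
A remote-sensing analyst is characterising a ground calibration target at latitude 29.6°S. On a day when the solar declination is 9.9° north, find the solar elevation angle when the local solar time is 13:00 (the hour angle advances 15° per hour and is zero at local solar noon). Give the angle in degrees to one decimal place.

47.9°

Hour angle H = 15° × (13 − 12) = 15.00°.
cos θ_z = sin(-29.6°) sin(9.9°) + cos(-29.6°) cos(9.9°) cos(15.00°) = -0.0849 + 0.8274 = 0.7425.
θ_z = arccos(0.7425) = 42.06°, so the elevation is 90° − 42.06° = 47.94°.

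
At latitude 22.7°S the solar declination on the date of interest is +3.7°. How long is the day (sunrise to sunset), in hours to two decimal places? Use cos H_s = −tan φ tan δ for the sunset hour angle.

−tan φ tan δ = −(-0.4183)(0.0647) = 0.0271; H_s = arccos(0.0271) = 88.45°.
Day length = 2 H_s / 15° h⁻¹ = 176.90° / 15 = 11.793 h.

11.79 hours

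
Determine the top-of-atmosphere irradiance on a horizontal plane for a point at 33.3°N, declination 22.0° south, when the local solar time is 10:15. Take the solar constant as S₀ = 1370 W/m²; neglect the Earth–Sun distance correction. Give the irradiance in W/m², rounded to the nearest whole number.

670 W/m²

Hour angle H = 15° × (10.25 − 12) = -26.25°.
cos θ_z = sin(33.3°) sin(-22.0°) + cos(33.3°) cos(-22.0°) cos(-26.25°) = -0.2057 + 0.6950 = 0.4893.
Top-of-atmosphere irradiance = S₀ cos θ_z = 1370 × 0.4893 = 670.34 W/m².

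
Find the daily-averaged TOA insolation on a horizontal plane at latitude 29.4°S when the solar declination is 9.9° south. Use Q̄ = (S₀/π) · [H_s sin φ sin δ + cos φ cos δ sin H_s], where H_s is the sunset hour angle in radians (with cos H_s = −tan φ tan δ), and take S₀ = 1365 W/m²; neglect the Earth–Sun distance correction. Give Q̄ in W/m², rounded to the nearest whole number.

432 W/m²

−tan φ tan δ = −(-0.5635)(-0.1745) = -0.0983; H_s = arccos(-0.0983) = 95.64°. In radians, H_s = 1.6692.
H_s sin φ sin δ = 1.6692 × -0.4909 × -0.1719 = 0.1409.
cos φ cos δ sin H_s = 0.8712 × 0.9851 × 0.9952 = 0.8541.
Q̄ = (1365/π) × (0.1409 + 0.8541) = 434.49 × 0.9950 = 432.32 W/m².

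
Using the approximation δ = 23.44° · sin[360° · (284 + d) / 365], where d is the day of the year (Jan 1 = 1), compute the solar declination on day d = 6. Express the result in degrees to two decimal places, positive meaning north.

360 × (284 + 6) / 365 = 286.027°; sin(286.027°) = -0.9611.
δ = 23.44 × -0.9611 = -22.528° ≈ -22.53°.

-22.53°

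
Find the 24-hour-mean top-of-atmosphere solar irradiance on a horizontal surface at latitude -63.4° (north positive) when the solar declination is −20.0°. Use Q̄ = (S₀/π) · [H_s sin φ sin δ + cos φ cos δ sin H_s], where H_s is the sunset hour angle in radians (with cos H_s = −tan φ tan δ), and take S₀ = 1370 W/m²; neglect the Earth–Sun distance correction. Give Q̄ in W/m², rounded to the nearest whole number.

−tan φ tan δ = −(-1.9970)(-0.3640) = -0.7269; H_s = arccos(-0.7269) = 136.63°. In radians, H_s = 2.3846.
H_s sin φ sin δ = 2.3846 × -0.8942 × -0.3420 = 0.7292.
cos φ cos δ sin H_s = 0.4478 × 0.9397 × 0.6867 = 0.2890.
Q̄ = (1370/π) × (0.7292 + 0.2890) = 436.08 × 1.0182 = 444.02 W/m².

444 W/m²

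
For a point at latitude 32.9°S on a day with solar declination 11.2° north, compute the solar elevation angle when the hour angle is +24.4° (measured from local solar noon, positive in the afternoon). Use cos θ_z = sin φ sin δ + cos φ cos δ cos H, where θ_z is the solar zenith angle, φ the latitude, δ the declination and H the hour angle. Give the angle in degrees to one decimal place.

40.1°

With φ = -32.9°, δ = 11.2°, H = 24.40°: sin φ sin δ = -0.1055, cos φ cos δ cos H = 0.7501, so cos θ_z = 0.6446.
θ_z = arccos(0.6446) = 49.86°, so the elevation is 90° − 49.86° = 40.14°.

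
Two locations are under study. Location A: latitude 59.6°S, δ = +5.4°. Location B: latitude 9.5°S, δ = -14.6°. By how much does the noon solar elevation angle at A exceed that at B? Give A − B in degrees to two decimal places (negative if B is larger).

-59.90°

A: 90° − |-59.6 − (5.4)| = 25.00°.
B: 90° − |-9.5 − (-14.6)| = 84.90°.
A − B = 25.00 − 84.90 = -59.90°.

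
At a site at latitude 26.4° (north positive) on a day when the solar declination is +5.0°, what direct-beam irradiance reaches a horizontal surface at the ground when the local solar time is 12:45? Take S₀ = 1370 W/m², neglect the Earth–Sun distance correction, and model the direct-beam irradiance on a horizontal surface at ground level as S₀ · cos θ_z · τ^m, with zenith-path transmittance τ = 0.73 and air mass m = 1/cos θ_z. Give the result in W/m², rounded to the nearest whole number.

Hour angle H = 15° × (12.75 − 12) = 11.25°.
cos θ_z = sin φ sin δ + cos φ cos δ cos H = (0.4446)(0.0872) + (0.8957)(0.9962)(0.9808) = 0.9139.
Air mass m = 1/cos θ_z = 1/0.9139 = 1.094; τ^m = 0.73^1.094 = 0.7087.
Surface direct beam = 1370 × 0.9139 × 0.7087 = 887.32 W/m².

887 W/m²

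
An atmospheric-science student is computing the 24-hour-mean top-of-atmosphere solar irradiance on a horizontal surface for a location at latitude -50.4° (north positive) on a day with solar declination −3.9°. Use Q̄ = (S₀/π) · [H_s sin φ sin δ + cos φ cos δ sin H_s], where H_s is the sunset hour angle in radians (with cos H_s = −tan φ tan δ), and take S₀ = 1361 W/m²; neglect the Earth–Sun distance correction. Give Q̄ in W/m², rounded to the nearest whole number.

312 W/m²

The sunset hour angle satisfies cos H_s = −tan φ tan δ = -0.0824, giving H_s = 94.73°. In radians, H_s = 1.6534.
H_s sin φ sin δ = 1.6534 × -0.7705 × -0.0680 = 0.0866.
cos φ cos δ sin H_s = 0.6374 × 0.9977 × 0.9966 = 0.6338.
Q̄ = (1361/π) × (0.0866 + 0.6338) = 433.22 × 0.7204 = 312.09 W/m².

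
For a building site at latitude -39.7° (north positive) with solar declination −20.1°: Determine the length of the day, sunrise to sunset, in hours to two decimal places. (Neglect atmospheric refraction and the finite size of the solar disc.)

14.36 hours

cos H_s = −tan(-39.7°) · tan(-20.1°) = -0.3038, so H_s = arccos(-0.3038) = 107.69°.
Day length = 2 H_s / 15° h⁻¹ = 215.38° / 15 = 14.359 h.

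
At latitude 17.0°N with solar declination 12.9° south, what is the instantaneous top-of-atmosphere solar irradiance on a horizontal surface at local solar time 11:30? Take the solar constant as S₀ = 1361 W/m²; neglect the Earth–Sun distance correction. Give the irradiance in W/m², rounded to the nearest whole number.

1169 W/m²

Hour angle H = 15° × (11.5 − 12) = -7.50°.
cos θ_z = sin(17.0°) sin(-12.9°) + cos(17.0°) cos(-12.9°) cos(-7.50°) = -0.0653 + 0.9242 = 0.8589.
Top-of-atmosphere irradiance = S₀ cos θ_z = 1361 × 0.8589 = 1168.96 W/m².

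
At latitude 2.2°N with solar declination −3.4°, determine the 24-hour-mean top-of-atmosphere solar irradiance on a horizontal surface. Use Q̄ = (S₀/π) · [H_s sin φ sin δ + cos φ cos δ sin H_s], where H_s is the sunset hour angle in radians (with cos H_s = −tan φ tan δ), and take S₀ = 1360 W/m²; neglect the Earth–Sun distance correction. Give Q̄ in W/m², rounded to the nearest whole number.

cos H_s = −tan(2.2°) · tan(-3.4°) = 0.0023, so H_s = arccos(0.0023) = 89.87°. In radians, H_s = 1.5685.
H_s sin φ sin δ = 1.5685 × 0.0384 × -0.0593 = -0.0036.
cos φ cos δ sin H_s = 0.9993 × 0.9982 × 1.0000 = 0.9975.
Q̄ = (1360/π) × (-0.0036 + 0.9975) = 432.90 × 0.9939 = 430.26 W/m².

430 W/m²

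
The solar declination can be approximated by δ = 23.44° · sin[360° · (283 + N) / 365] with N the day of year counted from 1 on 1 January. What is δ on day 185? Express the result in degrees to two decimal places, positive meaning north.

+22.96°

360 × (283 + 185) / 365 = 461.589°; sin(461.589°) = 0.9796.
δ = 23.44 × 0.9796 = 22.962° ≈ +22.96°.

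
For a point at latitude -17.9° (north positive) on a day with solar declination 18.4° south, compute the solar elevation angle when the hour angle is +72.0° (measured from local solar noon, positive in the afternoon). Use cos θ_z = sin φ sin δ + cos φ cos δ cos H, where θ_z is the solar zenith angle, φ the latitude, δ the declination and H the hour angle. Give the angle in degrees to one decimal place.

22.1°

cos θ_z = sin(-17.9°) sin(-18.4°) + cos(-17.9°) cos(-18.4°) cos(72.00°) = 0.0970 + 0.2790 = 0.3760.
θ_z = arccos(0.3760) = 67.91°, so the elevation is 90° − 67.91° = 22.09°.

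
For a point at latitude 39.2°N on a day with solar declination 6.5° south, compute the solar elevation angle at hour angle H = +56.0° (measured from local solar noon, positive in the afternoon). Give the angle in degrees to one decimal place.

cos θ_z = sin φ sin δ + cos φ cos δ cos H = (0.6320)(-0.1132) + (0.7749)(0.9936)(0.5592) = 0.3590.
θ_z = arccos(0.3590) = 68.96°, so the elevation is 90° − 68.96° = 21.04°.

21.0°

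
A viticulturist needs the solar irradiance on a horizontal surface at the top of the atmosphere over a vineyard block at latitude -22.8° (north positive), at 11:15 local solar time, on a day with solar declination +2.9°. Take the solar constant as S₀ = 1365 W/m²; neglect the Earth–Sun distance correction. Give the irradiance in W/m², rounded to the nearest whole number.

Hour angle H = 15° × (11.25 − 12) = -11.25°.
With φ = -22.8°, δ = 2.9°, H = -11.25°: sin φ sin δ = -0.0196, cos φ cos δ cos H = 0.9030, so cos θ_z = 0.8834.
Top-of-atmosphere irradiance = S₀ cos θ_z = 1365 × 0.8834 = 1205.84 W/m².

1206 W/m²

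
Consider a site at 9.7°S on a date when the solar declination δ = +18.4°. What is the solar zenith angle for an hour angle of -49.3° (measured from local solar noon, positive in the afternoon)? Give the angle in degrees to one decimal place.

cos θ_z = sin(-9.7°) sin(18.4°) + cos(-9.7°) cos(18.4°) cos(-49.30°) = -0.0532 + 0.6099 = 0.5567.
θ_z = arccos(0.5567) = 56.17°.

56.2°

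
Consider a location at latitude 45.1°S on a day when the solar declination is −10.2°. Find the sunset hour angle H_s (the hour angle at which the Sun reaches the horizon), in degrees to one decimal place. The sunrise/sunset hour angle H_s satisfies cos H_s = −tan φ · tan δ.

cos H_s = −tan(-45.1°) · tan(-10.2°) = -0.1806, so H_s = arccos(-0.1806) = 100.40°.

100.4°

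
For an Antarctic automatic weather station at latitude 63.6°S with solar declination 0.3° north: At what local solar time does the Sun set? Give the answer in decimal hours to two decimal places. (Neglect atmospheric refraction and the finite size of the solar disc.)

The sunset hour angle satisfies cos H_s = −tan φ tan δ = 0.0105, giving H_s = 89.40°.
Sunset is at 12 + H_s/15 = 12 + 5.960 = 17.960 h local solar time.

17.96 h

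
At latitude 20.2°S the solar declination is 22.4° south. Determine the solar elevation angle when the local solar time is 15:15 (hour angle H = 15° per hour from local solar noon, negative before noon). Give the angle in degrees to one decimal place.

44.7°

Hour angle H = 15° × (15.25 − 12) = 48.75°.
cos θ_z = sin(-20.2°) sin(-22.4°) + cos(-20.2°) cos(-22.4°) cos(48.75°) = 0.1316 + 0.5721 = 0.7037.
θ_z = arccos(0.7037) = 45.28°, so the elevation is 90° − 45.28° = 44.72°.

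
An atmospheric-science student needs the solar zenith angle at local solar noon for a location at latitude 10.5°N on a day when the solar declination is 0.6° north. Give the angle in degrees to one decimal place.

9.9°

At local solar noon the hour angle is zero, so the zenith angle is |φ − δ| = |10.5° − (0.6°)| = 9.9°.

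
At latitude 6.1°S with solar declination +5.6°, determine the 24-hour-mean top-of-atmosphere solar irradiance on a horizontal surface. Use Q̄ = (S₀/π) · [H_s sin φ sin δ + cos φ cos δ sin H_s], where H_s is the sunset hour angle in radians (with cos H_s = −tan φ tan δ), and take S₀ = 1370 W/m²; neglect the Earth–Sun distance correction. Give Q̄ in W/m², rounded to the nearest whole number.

424 W/m²

cos H_s = −tan(-6.1°) · tan(5.6°) = 0.0105, so H_s = arccos(0.0105) = 89.40°. In radians, H_s = 1.5603.
H_s sin φ sin δ = 1.5603 × -0.1063 × 0.0976 = -0.0162.
cos φ cos δ sin H_s = 0.9943 × 0.9952 × 0.9999 = 0.9894.
Q̄ = (1370/π) × (-0.0162 + 0.9894) = 436.08 × 0.9732 = 424.39 W/m².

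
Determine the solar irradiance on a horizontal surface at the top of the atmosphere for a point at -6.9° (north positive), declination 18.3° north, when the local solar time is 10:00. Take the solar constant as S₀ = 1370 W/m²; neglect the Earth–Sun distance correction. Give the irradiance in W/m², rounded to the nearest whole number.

Hour angle H = 15° × (10 − 12) = -30.00°.
With φ = -6.9°, δ = 18.3°, H = -30.00°: sin φ sin δ = -0.0377, cos φ cos δ cos H = 0.8163, so cos θ_z = 0.7786.
Top-of-atmosphere irradiance = S₀ cos θ_z = 1370 × 0.7786 = 1066.68 W/m².

1067 W/m²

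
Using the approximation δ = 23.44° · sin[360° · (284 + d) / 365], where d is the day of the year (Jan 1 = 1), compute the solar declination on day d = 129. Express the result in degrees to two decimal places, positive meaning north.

360 × (284 + 129) / 365 = 407.342°; sin(407.342°) = 0.7354.
δ = 23.44 × 0.7354 = 17.238° ≈ +17.24°.

+17.24°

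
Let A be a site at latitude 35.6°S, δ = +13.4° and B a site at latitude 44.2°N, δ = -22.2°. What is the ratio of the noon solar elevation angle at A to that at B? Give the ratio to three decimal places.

1.737

A: 90° − |-35.6 − (13.4)| = 41.00°.
B: 90° − |44.2 − (-22.2)| = 23.60°.
Ratio A/B = 41.0000 / 23.6000 = 1.7373.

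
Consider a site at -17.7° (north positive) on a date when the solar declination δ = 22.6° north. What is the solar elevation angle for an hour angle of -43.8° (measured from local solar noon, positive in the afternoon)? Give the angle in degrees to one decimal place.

31.2°

cos θ_z = sin φ sin δ + cos φ cos δ cos H = (-0.3040)(0.3843) + (0.9527)(0.9232)(0.7218) = 0.5180.
θ_z = arccos(0.5180) = 58.80°, so the elevation is 90° − 58.80° = 31.20°.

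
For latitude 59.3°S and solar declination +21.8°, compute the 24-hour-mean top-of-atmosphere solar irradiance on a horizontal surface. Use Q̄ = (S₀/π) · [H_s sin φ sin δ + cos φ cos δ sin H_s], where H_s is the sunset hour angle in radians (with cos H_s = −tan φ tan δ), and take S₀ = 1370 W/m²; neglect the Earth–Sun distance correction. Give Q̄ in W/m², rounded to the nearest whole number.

37 W/m²

cos H_s = −tan(-59.3°) · tan(21.8°) = 0.6736, so H_s = arccos(0.6736) = 47.65°. In radians, H_s = 0.8316.
H_s sin φ sin δ = 0.8316 × -0.8599 × 0.3714 = -0.2656.
cos φ cos δ sin H_s = 0.5105 × 0.9285 × 0.7390 = 0.3503.
Q̄ = (1370/π) × (-0.2656 + 0.3503) = 436.08 × 0.0847 = 36.94 W/m².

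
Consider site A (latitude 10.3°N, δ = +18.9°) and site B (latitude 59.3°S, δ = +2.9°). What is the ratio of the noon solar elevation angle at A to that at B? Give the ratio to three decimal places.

2.928

A: 90° − |10.3 − (18.9)| = 81.40°.
B: 90° − |-59.3 − (2.9)| = 27.80°.
Ratio A/B = 81.4000 / 27.8000 = 2.9281.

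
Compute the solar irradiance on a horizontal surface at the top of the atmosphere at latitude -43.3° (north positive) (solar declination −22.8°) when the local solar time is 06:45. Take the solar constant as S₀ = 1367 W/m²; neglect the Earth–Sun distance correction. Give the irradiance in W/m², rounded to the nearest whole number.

542 W/m²

Hour angle H = 15° × (6.75 − 12) = -78.75°.
With φ = -43.3°, δ = -22.8°, H = -78.75°: sin φ sin δ = 0.2658, cos φ cos δ cos H = 0.1309, so cos θ_z = 0.3967.
Top-of-atmosphere irradiance = S₀ cos θ_z = 1367 × 0.3967 = 542.29 W/m².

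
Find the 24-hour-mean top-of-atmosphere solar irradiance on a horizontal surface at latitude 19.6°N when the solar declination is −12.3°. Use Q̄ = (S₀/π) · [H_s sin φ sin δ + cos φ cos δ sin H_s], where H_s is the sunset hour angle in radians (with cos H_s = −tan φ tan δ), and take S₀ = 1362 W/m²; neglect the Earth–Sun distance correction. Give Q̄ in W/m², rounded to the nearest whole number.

−tan φ tan δ = −(0.3561)(-0.2180) = 0.0776; H_s = arccos(0.0776) = 85.55°. In radians, H_s = 1.4931.
H_s sin φ sin δ = 1.4931 × 0.3355 × -0.2130 = -0.1067.
cos φ cos δ sin H_s = 0.9421 × 0.9770 × 0.9970 = 0.9177.
Q̄ = (1362/π) × (-0.1067 + 0.9177) = 433.54 × 0.8110 = 351.60 W/m².

352 W/m²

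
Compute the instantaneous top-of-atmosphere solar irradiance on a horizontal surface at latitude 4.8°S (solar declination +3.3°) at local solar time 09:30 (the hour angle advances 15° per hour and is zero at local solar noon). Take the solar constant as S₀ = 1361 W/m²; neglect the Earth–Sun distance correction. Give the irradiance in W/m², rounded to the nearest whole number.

1068 W/m²

Hour angle H = 15° × (9.5 − 12) = -37.50°.
cos θ_z = sin φ sin δ + cos φ cos δ cos H = (-0.0837)(0.0576) + (0.9965)(0.9983)(0.7934) = 0.7845.
Top-of-atmosphere irradiance = S₀ cos θ_z = 1361 × 0.7845 = 1067.70 W/m².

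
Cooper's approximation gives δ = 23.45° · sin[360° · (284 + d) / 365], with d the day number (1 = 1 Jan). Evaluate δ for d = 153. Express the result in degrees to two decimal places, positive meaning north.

360 × (284 + 153) / 365 = 431.014°; sin(431.014°) = 0.9456.
δ = 23.45 × 0.9456 = 22.174° ≈ +22.17°.

+22.17°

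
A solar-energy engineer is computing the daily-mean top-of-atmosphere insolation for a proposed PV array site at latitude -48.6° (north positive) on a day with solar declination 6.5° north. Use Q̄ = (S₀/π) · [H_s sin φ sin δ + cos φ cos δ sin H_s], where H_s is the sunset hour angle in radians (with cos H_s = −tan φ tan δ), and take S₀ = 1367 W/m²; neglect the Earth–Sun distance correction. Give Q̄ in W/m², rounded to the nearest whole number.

230 W/m²

−tan φ tan δ = −(-1.1343)(0.1139) = 0.1292; H_s = arccos(0.1292) = 82.58°. In radians, H_s = 1.4413.
H_s sin φ sin δ = 1.4413 × -0.7501 × 0.1132 = -0.1224.
cos φ cos δ sin H_s = 0.6613 × 0.9936 × 0.9916 = 0.6515.
Q̄ = (1367/π) × (-0.1224 + 0.6515) = 435.13 × 0.5291 = 230.23 W/m².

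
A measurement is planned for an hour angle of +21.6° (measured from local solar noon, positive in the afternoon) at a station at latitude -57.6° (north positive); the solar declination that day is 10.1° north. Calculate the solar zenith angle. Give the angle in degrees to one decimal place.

70.0°

cos θ_z = sin(-57.6°) sin(10.1°) + cos(-57.6°) cos(10.1°) cos(21.60°) = -0.1481 + 0.4905 = 0.3424.
θ_z = arccos(0.3424) = 69.98°.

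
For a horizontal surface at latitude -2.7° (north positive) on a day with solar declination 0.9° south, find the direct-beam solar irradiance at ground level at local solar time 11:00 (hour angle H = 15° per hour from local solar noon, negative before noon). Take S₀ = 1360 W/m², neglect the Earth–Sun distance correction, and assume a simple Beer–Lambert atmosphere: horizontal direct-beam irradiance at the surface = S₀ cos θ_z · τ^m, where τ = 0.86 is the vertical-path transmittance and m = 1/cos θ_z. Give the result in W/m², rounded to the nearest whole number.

Hour angle H = 15° × (11 − 12) = -15.00°.
cos θ_z = sin φ sin δ + cos φ cos δ cos H = (-0.0471)(-0.0157) + (0.9989)(0.9999)(0.9659) = 0.9655.
Air mass m = 1/cos θ_z = 1/0.9655 = 1.036; τ^m = 0.86^1.036 = 0.8553.
Surface direct beam = 1360 × 0.9655 × 0.8553 = 1123.08 W/m².

1123 W/m²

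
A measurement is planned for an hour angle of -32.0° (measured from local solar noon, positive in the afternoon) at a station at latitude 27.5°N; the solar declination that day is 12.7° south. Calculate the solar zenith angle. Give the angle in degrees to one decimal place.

cos θ_z = sin φ sin δ + cos φ cos δ cos H = (0.4617)(-0.2198) + (0.8870)(0.9755)(0.8480) = 0.6323.
θ_z = arccos(0.6323) = 50.78°.

50.8°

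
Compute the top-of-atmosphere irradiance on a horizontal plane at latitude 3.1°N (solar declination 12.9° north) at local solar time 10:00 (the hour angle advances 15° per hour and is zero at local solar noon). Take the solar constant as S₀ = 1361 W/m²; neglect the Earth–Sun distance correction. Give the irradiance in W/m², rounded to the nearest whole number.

1164 W/m²

Hour angle H = 15° × (10 − 12) = -30.00°.
With φ = 3.1°, δ = 12.9°, H = -30.00°: sin φ sin δ = 0.0121, cos φ cos δ cos H = 0.8429, so cos θ_z = 0.8550.
Top-of-atmosphere irradiance = S₀ cos θ_z = 1361 × 0.8550 = 1163.65 W/m².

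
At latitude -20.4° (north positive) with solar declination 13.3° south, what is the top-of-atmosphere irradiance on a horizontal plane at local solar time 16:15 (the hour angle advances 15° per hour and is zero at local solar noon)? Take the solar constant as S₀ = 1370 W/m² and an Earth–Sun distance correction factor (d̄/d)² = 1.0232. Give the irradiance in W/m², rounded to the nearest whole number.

Hour angle H = 15° × (16.25 − 12) = 63.75°.
cos θ_z = sin φ sin δ + cos φ cos δ cos H = (-0.3486)(-0.2300) + (0.9373)(0.9732)(0.4423) = 0.4836.
Top-of-atmosphere irradiance = S₀ (d̄/d)² cos θ_z = 1370 × 1.0232 × 0.4836 = 677.90 W/m².

678 W/m²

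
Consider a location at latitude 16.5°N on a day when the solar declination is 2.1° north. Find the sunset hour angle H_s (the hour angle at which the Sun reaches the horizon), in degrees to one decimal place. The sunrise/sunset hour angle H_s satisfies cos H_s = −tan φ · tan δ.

The sunset hour angle satisfies cos H_s = −tan φ tan δ = -0.0109, giving H_s = 90.62°.

90.6°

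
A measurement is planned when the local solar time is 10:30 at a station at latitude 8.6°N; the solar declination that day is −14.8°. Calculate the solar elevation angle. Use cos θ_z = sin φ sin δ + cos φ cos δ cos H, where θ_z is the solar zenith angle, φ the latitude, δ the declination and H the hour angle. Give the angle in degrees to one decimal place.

Hour angle H = 15° × (10.5 − 12) = -22.50°.
cos θ_z = sin(8.6°) sin(-14.8°) + cos(8.6°) cos(-14.8°) cos(-22.50°) = -0.0382 + 0.8832 = 0.8450.
θ_z = arccos(0.8450) = 32.33°, so the elevation is 90° − 32.33° = 57.67°.

57.7°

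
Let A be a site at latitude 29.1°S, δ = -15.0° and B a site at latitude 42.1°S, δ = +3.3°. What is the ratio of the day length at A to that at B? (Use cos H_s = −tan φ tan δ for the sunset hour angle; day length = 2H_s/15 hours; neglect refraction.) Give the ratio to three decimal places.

1.133

A: H_s = arccos(−tan -29.1° · tan -15.0°) = 98.58°, so 2H_s/15 = 13.1440 h.
B: H_s = arccos(−tan -42.1° · tan 3.3°) = 87.01°, so 2H_s/15 = 11.6013 h.
Ratio A/B = 13.1440 / 11.6013 = 1.1330.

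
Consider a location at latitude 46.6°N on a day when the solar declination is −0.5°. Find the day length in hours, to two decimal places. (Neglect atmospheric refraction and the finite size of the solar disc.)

11.93 hours

cos H_s = −tan(46.6°) · tan(-0.5°) = 0.0092, so H_s = arccos(0.0092) = 89.47°.
Day length = 2 H_s / 15° h⁻¹ = 178.94° / 15 = 11.929 h.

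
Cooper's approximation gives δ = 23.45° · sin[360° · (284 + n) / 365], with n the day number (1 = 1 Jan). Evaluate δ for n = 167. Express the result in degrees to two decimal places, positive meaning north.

+23.35°

360 × (284 + 167) / 365 = 444.822°; sin(444.822°) = 0.9959.
δ = 23.45 × 0.9959 = 23.354° ≈ +23.35°.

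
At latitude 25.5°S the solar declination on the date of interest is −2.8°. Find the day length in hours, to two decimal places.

12.18 hours

cos H_s = −tan(-25.5°) · tan(-2.8°) = -0.0233, so H_s = arccos(-0.0233) = 91.34°.
Day length = 2 H_s / 15° h⁻¹ = 182.68° / 15 = 12.179 h.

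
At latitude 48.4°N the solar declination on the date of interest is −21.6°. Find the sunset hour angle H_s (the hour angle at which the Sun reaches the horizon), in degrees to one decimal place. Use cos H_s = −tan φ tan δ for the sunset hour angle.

The sunset hour angle satisfies cos H_s = −tan φ tan δ = 0.4459, giving H_s = 63.52°.

63.5°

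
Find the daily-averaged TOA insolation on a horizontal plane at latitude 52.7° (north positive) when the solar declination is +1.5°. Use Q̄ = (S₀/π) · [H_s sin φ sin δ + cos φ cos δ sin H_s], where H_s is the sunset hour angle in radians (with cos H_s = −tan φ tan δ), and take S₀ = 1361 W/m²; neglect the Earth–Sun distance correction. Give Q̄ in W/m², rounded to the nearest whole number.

277 W/m²

−tan φ tan δ = −(1.3127)(0.0262) = -0.0344; H_s = arccos(-0.0344) = 91.97°. In radians, H_s = 1.6052.
H_s sin φ sin δ = 1.6052 × 0.7955 × 0.0262 = 0.0335.
cos φ cos δ sin H_s = 0.6060 × 0.9997 × 0.9994 = 0.6055.
Q̄ = (1361/π) × (0.0335 + 0.6055) = 433.22 × 0.6390 = 276.83 W/m².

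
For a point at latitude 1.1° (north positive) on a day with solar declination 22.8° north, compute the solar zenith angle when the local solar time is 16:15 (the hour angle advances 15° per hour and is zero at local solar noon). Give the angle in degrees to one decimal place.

65.5°

Hour angle H = 15° × (16.25 − 12) = 63.75°.
With φ = 1.1°, δ = 22.8°, H = 63.75°: sin φ sin δ = 0.0074, cos φ cos δ cos H = 0.4077, so cos θ_z = 0.4151.
θ_z = arccos(0.4151) = 65.47°.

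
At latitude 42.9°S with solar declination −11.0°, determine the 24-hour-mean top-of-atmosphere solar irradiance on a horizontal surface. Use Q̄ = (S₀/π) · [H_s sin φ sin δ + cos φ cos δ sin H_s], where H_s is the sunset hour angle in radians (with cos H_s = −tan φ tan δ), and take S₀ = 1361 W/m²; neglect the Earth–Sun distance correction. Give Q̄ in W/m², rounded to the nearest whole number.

405 W/m²

The sunset hour angle satisfies cos H_s = −tan φ tan δ = -0.1806, giving H_s = 100.40°. In radians, H_s = 1.7523.
H_s sin φ sin δ = 1.7523 × -0.6807 × -0.1908 = 0.2276.
cos φ cos δ sin H_s = 0.7325 × 0.9816 × 0.9836 = 0.7072.
Q̄ = (1361/π) × (0.2276 + 0.7072) = 433.22 × 0.9348 = 404.97 W/m².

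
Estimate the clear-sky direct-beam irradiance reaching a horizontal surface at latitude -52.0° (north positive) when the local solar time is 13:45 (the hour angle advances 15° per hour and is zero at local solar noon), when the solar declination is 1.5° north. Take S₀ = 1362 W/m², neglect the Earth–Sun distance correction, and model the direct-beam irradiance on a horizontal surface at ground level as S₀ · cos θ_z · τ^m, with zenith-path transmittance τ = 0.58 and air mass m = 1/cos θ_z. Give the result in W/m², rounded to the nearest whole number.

Hour angle H = 15° × (13.75 − 12) = 26.25°.
cos θ_z = sin(-52.0°) sin(1.5°) + cos(-52.0°) cos(1.5°) cos(26.25°) = -0.0206 + 0.5520 = 0.5314.
Air mass m = 1/cos θ_z = 1/0.5314 = 1.882; τ^m = 0.58^1.882 = 0.3587.
Surface direct beam = 1362 × 0.5314 × 0.3587 = 259.62 W/m².

260 W/m²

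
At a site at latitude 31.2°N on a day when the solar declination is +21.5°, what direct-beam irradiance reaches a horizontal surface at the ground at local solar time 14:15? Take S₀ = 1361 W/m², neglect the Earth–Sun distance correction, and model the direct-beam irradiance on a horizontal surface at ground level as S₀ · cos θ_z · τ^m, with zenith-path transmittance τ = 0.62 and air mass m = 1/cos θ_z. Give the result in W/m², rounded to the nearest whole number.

661 W/m²

Hour angle H = 15° × (14.25 − 12) = 33.75°.
cos θ_z = sin(31.2°) sin(21.5°) + cos(31.2°) cos(21.5°) cos(33.75°) = 0.1899 + 0.6617 = 0.8516.
Air mass m = 1/cos θ_z = 1/0.8516 = 1.174; τ^m = 0.62^1.174 = 0.5705.
Surface direct beam = 1361 × 0.8516 × 0.5705 = 661.23 W/m².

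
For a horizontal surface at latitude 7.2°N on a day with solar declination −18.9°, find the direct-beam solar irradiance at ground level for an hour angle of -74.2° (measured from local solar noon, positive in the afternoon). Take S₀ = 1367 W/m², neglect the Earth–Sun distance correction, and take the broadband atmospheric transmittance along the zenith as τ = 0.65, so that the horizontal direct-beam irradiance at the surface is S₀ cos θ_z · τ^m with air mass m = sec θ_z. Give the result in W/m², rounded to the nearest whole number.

cos θ_z = sin(7.2°) sin(-18.9°) + cos(7.2°) cos(-18.9°) cos(-74.20°) = -0.0406 + 0.2556 = 0.2150.
Air mass m = 1/cos θ_z = 1/0.2150 = 4.651; τ^m = 0.65^4.651 = 0.1349.
Surface direct beam = 1367 × 0.2150 × 0.1349 = 39.65 W/m².

40 W/m²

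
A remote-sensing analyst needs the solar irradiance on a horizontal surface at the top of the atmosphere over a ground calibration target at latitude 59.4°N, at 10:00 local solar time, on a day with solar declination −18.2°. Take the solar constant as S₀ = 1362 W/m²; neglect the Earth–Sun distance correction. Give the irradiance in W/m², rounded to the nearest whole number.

Hour angle H = 15° × (10 − 12) = -30.00°.
cos θ_z = sin φ sin δ + cos φ cos δ cos H = (0.8607)(-0.3123) + (0.5090)(0.9500)(0.8660) = 0.1500.
Top-of-atmosphere irradiance = S₀ cos θ_z = 1362 × 0.1500 = 204.30 W/m².

204 W/m²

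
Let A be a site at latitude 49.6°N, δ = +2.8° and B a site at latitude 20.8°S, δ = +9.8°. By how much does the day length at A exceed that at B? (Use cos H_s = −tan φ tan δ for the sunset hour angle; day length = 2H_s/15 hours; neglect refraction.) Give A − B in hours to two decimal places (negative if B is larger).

+0.94 h

A: H_s = arccos(−tan 49.6° · tan 2.8°) = 93.29°, so 2H_s/15 = 12.4387 h.
B: H_s = arccos(−tan -20.8° · tan 9.8°) = 86.24°, so 2H_s/15 = 11.4987 h.
A − B = 12.4387 − 11.4987 = 0.9400 h.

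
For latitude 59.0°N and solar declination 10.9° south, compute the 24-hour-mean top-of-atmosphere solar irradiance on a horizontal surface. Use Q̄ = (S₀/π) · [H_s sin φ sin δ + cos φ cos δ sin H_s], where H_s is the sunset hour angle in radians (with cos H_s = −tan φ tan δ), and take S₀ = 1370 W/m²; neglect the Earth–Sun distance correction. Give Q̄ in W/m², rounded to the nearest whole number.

121 W/m²

−tan φ tan δ = −(1.6643)(-0.1926) = 0.3205; H_s = arccos(0.3205) = 71.31°. In radians, H_s = 1.2446.
H_s sin φ sin δ = 1.2446 × 0.8572 × -0.1891 = -0.2017.
cos φ cos δ sin H_s = 0.5150 × 0.9820 × 0.9473 = 0.4791.
Q̄ = (1370/π) × (-0.2017 + 0.4791) = 436.08 × 0.2774 = 120.97 W/m².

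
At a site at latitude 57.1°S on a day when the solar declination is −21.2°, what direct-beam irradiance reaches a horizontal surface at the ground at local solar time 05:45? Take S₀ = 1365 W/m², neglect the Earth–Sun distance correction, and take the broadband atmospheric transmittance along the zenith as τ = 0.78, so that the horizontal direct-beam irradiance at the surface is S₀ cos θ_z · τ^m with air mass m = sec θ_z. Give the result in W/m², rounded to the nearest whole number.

147 W/m²

Hour angle H = 15° × (5.75 − 12) = -93.75°.
cos θ_z = sin(-57.1°) sin(-21.2°) + cos(-57.1°) cos(-21.2°) cos(-93.75°) = 0.3036 + -0.0331 = 0.2705.
Air mass m = 1/cos θ_z = 1/0.2705 = 3.697; τ^m = 0.78^3.697 = 0.3991.
Surface direct beam = 1365 × 0.2705 × 0.3991 = 147.36 W/m².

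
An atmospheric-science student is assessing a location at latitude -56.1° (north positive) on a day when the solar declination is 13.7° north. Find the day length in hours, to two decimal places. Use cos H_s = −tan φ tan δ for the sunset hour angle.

9.16 hours

−tan φ tan δ = −(-1.4882)(0.2438) = 0.3628; H_s = arccos(0.3628) = 68.73°.
Day length = 2 H_s / 15° h⁻¹ = 137.46° / 15 = 9.164 h.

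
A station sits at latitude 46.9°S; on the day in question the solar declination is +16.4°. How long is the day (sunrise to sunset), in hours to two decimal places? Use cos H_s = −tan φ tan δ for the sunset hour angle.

−tan φ tan δ = −(-1.0686)(0.2943) = 0.3145; H_s = arccos(0.3145) = 71.67°.
Day length = 2 H_s / 15° h⁻¹ = 143.34° / 15 = 9.556 h.

9.56 hours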